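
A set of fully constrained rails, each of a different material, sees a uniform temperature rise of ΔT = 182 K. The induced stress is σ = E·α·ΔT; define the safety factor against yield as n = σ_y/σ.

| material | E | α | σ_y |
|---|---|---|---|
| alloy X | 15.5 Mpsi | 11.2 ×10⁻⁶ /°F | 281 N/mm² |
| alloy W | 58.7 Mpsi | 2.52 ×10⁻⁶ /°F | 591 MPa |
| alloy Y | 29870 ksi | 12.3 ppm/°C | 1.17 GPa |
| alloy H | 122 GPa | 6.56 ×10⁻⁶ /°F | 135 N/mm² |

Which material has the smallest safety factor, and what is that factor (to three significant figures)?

alloy H, n = 0.515

With everything in SI (GPa, ×10⁻⁶/K, MPa):
  alloy X: E = 106.9, α = 20.2, σ_y = 281.0 → σ = 392 MPa, n = 0.717
  alloy W: E = 404.7, α = 4.54, σ_y = 591.0 → σ = 334 MPa, n = 1.77
  alloy Y: E = 205.9, α = 12.3, σ_y = 1170 → σ = 461 MPa, n = 2.54
  alloy H: E = 122.0, α = 11.8, σ_y = 135.0 → σ = 262 MPa, n = 0.515
Alloy H has the lowest safety factor, n = 0.515.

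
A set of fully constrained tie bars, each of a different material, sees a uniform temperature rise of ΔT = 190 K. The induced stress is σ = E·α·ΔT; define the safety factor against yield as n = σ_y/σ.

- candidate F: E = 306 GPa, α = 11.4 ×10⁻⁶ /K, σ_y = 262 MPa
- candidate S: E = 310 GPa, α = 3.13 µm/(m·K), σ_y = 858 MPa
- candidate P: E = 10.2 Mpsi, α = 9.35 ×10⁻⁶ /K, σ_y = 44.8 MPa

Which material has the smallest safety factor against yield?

candidate P

In consistent units (E in GPa, α in ×10⁻⁶/K, σ_y in MPa):
  candidate F: E = 306.0, α = 11.4, σ_y = 262.0 → σ = 663 MPa, n = 0.395
  candidate S: E = 310.0, α = 3.13, σ_y = 858.0 → σ = 184 MPa, n = 4.65
  candidate P: E = 70.33, α = 9.35, σ_y = 44.80 → σ = 125 MPa, n = 0.359
Smallest n: candidate P with n = 0.359.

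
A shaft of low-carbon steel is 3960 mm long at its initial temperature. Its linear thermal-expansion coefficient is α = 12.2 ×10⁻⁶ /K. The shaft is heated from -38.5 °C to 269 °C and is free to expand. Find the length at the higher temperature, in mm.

3974.9 mm

ΔT = 269 − (-38.5) = 307.5 K.
ΔL = α·L₀·ΔT = 12.2×10⁻⁶ × 3960 mm × 307.5 K = 14.9 mm.
L = L₀ + ΔL = 3960 + 14.9 = 3974.9 mm.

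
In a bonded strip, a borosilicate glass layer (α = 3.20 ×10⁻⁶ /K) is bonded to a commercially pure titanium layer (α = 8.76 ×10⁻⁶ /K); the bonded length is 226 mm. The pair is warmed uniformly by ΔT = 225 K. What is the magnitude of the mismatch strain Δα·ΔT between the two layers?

Δα = |3.20 − 8.76|×10⁻⁶/K = 5.56×10⁻⁶/K.
Mismatch strain = Δα·ΔT = 5.56×10⁻⁶ × 225.0 = 1.25×10⁻³.

1.25×10⁻³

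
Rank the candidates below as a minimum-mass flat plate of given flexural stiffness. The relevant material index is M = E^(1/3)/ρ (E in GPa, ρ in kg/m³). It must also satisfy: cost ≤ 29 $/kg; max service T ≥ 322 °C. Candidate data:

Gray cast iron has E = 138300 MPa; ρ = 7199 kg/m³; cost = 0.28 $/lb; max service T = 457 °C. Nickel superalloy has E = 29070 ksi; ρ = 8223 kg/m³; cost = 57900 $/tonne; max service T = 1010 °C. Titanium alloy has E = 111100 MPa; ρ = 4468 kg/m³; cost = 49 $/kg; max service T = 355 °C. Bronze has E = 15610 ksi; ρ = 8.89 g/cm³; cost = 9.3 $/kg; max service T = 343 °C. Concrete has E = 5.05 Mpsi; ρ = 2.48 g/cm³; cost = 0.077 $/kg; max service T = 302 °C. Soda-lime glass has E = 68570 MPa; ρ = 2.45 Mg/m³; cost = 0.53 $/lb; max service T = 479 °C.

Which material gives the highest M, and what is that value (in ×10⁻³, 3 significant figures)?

soda-lime glass, M = 1.67×10⁻³

Screen on constraints: cost ≤ 29 $/kg; max service T ≥ 322 °C. Survivors: gray cast iron, bronze, soda-lime glass.
After converting to SI:
  gray cast iron: E = 138.3 GPa, ρ = 7199 kg/m³
  bronze: E = 107.6 GPa, ρ = 8890 kg/m³
  soda-lime glass: E = 68.57 GPa, ρ = 2450 kg/m³
  soda-lime glass: M = 1.67×10⁻³
  gray cast iron: M = 0.718×10⁻³
  bronze: M = 0.535×10⁻³
Soda-lime glass has the largest M.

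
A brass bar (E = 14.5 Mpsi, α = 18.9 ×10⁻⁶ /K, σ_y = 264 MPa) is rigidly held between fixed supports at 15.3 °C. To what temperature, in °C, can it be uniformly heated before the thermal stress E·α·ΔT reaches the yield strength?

155 °C

E = 14.5 Mpsi = 99.97 GPa.
E·α·ΔT = 264.0 MPa ⇒ ΔT = 264.0 / (99.97×10³ × 18.9×10⁻⁶) = 139.7 K.
T = 15.3 + 139.7 = 155.0 °C.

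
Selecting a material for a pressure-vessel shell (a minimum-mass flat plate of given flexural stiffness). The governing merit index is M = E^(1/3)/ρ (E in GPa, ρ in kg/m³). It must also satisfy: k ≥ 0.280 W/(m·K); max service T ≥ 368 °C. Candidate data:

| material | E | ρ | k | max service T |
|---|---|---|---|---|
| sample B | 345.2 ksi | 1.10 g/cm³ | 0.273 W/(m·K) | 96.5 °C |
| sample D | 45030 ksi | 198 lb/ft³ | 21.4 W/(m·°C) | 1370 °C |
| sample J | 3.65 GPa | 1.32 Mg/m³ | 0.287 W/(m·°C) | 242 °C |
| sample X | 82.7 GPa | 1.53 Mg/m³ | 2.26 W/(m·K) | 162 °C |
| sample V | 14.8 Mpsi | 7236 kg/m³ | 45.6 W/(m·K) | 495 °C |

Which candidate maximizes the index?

sample D

Screen on constraints: k ≥ 0.280 W/(m·K); max service T ≥ 368 °C. Survivors: sample D, sample V.
After converting to SI:
  sample D: E = 310.5 GPa, ρ = 3172 kg/m³
  sample V: E = 102.0 GPa, ρ = 7236 kg/m³
  sample D: M = 2.13×10⁻³
  sample V: M = 0.646×10⁻³
Sample D ranks first.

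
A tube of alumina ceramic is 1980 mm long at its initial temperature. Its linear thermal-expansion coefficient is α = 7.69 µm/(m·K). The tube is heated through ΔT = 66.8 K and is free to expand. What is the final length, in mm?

ΔL = α·L₀·ΔT = 7.69×10⁻⁶ × 1980 mm × 66.80 K = 1.02 mm.
L = L₀ + ΔL = 1980 + 1.02 = 1981.0 mm.

1981.0 mm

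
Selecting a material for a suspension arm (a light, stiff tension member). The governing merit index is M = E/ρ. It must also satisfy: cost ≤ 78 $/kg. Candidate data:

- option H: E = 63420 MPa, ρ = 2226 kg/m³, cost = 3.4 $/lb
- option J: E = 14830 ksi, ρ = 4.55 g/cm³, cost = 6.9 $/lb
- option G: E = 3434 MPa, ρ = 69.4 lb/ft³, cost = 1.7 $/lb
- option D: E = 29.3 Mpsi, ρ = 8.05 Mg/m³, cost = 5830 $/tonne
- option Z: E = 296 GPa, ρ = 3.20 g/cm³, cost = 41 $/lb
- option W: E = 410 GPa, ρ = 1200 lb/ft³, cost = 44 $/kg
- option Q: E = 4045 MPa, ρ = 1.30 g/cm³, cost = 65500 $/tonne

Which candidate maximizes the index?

Screen on constraints: cost ≤ 78 $/kg. Survivors: option H, option J, option G, option D, option W, option Q.
After converting to SI:
  option H: E = 63.42 GPa, ρ = 2226 kg/m³
  option J: E = 102.2 GPa, ρ = 4550 kg/m³
  option G: E = 3.434 GPa, ρ = 1112 kg/m³
  option D: E = 202.0 GPa, ρ = 8050 kg/m³
  option W: E = 410.0 GPa, ρ = 19220 kg/m³
  option Q: E = 4.045 GPa, ρ = 1300 kg/m³
  option H: M = 28.5 MN·m/kg
  option D: M = 25.1 MN·m/kg
  option J: M = 22.5 MN·m/kg
  option W: M = 21.3 MN·m/kg
  option Q: M = 3.11 MN·m/kg
  option G: M = 3.09 MN·m/kg
Option H ranks first.

option H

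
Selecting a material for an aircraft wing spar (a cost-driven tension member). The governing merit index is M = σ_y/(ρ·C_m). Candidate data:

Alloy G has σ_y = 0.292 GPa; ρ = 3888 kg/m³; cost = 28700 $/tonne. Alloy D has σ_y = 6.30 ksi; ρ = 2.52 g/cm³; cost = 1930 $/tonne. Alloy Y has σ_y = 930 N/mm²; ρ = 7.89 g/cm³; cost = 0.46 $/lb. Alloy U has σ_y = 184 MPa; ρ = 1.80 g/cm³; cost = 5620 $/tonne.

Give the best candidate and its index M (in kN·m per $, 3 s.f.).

alloy Y, M = 116 kN·m per $

In SI units:
  alloy G: σ_y = 292.0 MPa, ρ = 3888 kg/m³, cost = 28.70 $/kg
  alloy D: σ_y = 43.44 MPa, ρ = 2520 kg/m³, cost = 1.930 $/kg
  alloy Y: σ_y = 930.0 MPa, ρ = 7890 kg/m³, cost = 1.014 $/kg
  alloy U: σ_y = 184.0 MPa, ρ = 1800 kg/m³, cost = 5.620 $/kg
  alloy Y: M = 116 kN·m per $
  alloy U: M = 18.2 kN·m per $
  alloy D: M = 8.93 kN·m per $
  alloy G: M = 2.62 kN·m per $
Alloy Y has the largest M.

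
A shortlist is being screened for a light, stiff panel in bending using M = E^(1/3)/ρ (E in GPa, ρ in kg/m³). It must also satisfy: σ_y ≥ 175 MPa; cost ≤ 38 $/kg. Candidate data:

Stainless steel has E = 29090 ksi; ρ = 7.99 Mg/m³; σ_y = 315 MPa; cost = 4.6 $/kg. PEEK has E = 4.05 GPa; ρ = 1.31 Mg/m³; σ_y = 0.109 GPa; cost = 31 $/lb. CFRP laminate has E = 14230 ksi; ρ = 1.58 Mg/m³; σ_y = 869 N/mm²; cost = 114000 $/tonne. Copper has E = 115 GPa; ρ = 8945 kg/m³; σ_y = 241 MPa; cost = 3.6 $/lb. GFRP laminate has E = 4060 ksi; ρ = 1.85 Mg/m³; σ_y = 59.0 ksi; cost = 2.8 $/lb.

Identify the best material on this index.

Screen on constraints: σ_y ≥ 175 MPa; cost ≤ 38 $/kg. Survivors: stainless steel, copper, GFRP laminate.
In SI units:
  stainless steel: E = 200.6 GPa, ρ = 7990 kg/m³
  copper: E = 115.0 GPa, ρ = 8945 kg/m³
  GFRP laminate: E = 27.99 GPa, ρ = 1850 kg/m³
  GFRP laminate: M = 1.64×10⁻³
  stainless steel: M = 0.733×10⁻³
  copper: M = 0.544×10⁻³
The maximum is for GFRP laminate.

GFRP laminate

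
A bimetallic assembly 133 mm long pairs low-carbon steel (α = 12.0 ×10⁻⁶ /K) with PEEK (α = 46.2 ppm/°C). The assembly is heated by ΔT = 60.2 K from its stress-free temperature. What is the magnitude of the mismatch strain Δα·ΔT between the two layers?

2.06×10⁻³

Δα = |12.0 − 46.2|×10⁻⁶/K = 34.2×10⁻⁶/K.
Mismatch strain = Δα·ΔT = 34.2×10⁻⁶ × 60.2 = 2.06×10⁻³.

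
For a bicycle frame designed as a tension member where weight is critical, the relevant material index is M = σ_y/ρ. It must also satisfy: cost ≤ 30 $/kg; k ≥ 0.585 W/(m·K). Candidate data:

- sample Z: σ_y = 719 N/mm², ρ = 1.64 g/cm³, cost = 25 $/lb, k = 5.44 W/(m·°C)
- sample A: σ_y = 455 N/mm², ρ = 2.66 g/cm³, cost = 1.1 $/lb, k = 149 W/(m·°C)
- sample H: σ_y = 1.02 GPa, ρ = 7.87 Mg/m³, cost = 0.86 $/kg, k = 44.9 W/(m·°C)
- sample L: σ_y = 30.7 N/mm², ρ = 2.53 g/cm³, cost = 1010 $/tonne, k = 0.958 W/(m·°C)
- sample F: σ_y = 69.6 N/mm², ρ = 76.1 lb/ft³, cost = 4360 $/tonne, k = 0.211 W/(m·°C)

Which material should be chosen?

Screen on constraints: cost ≤ 30 $/kg; k ≥ 0.585 W/(m·K). Survivors: sample A, sample H, sample L.
Putting every candidate on a common basis:
  sample A: σ_y = 455.0 MPa, ρ = 2660 kg/m³
  sample H: σ_y = 1020 MPa, ρ = 7870 kg/m³
  sample L: σ_y = 30.70 MPa, ρ = 2530 kg/m³
  sample A: M = 171 kN·m/kg
  sample H: M = 130 kN·m/kg
  sample L: M = 12.1 kN·m/kg
Sample A ranks first.

sample A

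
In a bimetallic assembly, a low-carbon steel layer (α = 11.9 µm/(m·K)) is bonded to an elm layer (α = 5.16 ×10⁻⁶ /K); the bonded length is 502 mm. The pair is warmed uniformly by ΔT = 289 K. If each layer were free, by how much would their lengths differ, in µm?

Δα = |11.9 − 5.16|×10⁻⁶/K = 6.74×10⁻⁶/K.
ΔL_mismatch = Δα·L·ΔT = 6.74×10⁻⁶ × 502.0 mm × 289.0 K = 978 µm.

978 µm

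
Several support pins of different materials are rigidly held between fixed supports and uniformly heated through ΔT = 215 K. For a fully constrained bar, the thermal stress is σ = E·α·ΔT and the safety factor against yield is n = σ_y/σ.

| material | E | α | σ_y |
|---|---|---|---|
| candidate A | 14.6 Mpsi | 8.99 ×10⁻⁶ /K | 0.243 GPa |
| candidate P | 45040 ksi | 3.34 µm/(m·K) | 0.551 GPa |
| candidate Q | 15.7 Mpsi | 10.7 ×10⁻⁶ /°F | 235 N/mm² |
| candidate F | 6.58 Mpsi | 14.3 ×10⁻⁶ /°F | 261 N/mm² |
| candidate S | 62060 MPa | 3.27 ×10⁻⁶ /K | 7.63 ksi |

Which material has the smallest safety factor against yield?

In consistent units (E in GPa, α in ×10⁻⁶/K, σ_y in MPa):
  candidate A: E = 100.7, α = 8.99, σ_y = 243.0 → σ = 195 MPa, n = 1.25
  candidate P: E = 310.5, α = 3.34, σ_y = 551.0 → σ = 223 MPa, n = 2.47
  candidate Q: E = 108.2, α = 19.3, σ_y = 235.0 → σ = 448 MPa, n = 0.524
  candidate F: E = 45.37, α = 25.7, σ_y = 261.0 → σ = 251 MPa, n = 1.04
  candidate S: E = 62.06, α = 3.27, σ_y = 52.61 → σ = 43.6 MPa, n = 1.21
Smallest n: candidate Q with n = 0.524.

candidate Q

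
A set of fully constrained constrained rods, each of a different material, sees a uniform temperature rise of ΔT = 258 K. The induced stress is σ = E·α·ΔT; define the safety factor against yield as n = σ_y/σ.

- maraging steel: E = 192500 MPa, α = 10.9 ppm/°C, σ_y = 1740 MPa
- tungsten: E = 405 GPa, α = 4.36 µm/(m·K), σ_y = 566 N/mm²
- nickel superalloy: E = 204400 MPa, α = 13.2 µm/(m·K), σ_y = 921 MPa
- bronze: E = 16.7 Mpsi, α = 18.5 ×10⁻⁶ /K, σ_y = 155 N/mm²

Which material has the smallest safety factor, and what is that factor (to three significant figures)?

Per material, after unit conversion:
  maraging steel: E = 192.5, α = 10.9, σ_y = 1740 → σ = 541 MPa, n = 3.21
  tungsten: E = 405.0, α = 4.36, σ_y = 566.0 → σ = 456 MPa, n = 1.24
  nickel superalloy: E = 204.4, α = 13.2, σ_y = 921.0 → σ = 696 MPa, n = 1.32
  bronze: E = 115.1, α = 18.5, σ_y = 155.0 → σ = 550 MPa, n = 0.282
Bronze has the lowest safety factor, n = 0.282.

bronze, n = 0.282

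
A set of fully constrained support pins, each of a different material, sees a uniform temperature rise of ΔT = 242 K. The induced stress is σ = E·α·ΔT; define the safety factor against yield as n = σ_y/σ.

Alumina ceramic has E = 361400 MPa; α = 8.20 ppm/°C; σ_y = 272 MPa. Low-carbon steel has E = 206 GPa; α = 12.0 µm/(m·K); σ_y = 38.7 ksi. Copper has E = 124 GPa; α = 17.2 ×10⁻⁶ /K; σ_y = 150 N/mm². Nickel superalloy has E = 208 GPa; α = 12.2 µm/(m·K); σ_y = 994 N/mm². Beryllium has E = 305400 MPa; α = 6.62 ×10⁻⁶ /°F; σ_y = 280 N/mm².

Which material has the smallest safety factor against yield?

copper

In consistent units (E in GPa, α in ×10⁻⁶/K, σ_y in MPa):
  alumina ceramic: E = 361.4, α = 8.20, σ_y = 272.0 → σ = 717 MPa, n = 0.379
  low-carbon steel: E = 206.0, α = 12.0, σ_y = 266.8 → σ = 598 MPa, n = 0.446
  copper: E = 124.0, α = 17.2, σ_y = 150.0 → σ = 516 MPa, n = 0.291
  nickel superalloy: E = 208.0, α = 12.2, σ_y = 994.0 → σ = 614 MPa, n = 1.62
  beryllium: E = 305.4, α = 11.9, σ_y = 280.0 → σ = 881 MPa, n = 0.318
Smallest n: copper with n = 0.291.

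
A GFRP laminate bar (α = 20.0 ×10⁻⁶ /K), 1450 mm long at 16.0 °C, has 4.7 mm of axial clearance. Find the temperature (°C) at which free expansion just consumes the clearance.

178 °C

α·L₀·ΔT = 4.7 mm ⇒ ΔT = 4.7 / (20.0×10⁻⁶ × 1450.0) = 162.1 K.
T = 16.0 + 162.1 = 178.1 °C.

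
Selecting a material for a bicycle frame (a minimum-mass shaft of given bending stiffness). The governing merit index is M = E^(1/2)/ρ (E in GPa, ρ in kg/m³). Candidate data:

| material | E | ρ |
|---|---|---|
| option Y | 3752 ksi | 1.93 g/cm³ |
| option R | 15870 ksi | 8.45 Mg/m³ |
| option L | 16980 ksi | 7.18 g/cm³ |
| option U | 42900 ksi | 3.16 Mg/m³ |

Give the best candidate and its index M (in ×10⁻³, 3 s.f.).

option U, M = 5.44×10⁻³

After converting to SI:
  option Y: E = 25.87 GPa, ρ = 1930 kg/m³
  option R: E = 109.4 GPa, ρ = 8450 kg/m³
  option L: E = 117.1 GPa, ρ = 7180 kg/m³
  option U: E = 295.8 GPa, ρ = 3160 kg/m³
  option U: M = 5.44×10⁻³
  option Y: M = 2.64×10⁻³
  option L: M = 1.51×10⁻³
  option R: M = 1.24×10⁻³
Option U ranks first.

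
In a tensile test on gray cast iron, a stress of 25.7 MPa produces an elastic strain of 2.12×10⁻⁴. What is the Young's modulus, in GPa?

E = σ/ε = 25.7 MPa / 2.12×10⁻⁴ = 121200 MPa = 121 GPa.

121 GPa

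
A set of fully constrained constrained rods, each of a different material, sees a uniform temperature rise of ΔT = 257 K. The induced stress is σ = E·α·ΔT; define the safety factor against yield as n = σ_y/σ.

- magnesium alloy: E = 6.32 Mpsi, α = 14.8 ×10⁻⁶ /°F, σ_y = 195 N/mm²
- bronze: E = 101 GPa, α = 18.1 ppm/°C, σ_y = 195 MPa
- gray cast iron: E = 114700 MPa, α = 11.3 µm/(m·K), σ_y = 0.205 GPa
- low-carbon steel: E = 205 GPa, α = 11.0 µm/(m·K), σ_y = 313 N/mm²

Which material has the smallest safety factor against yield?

bronze

With everything in SI (GPa, ×10⁻⁶/K, MPa):
  magnesium alloy: E = 43.57, α = 26.6, σ_y = 195.0 → σ = 298 MPa, n = 0.654
  bronze: E = 101.0, α = 18.1, σ_y = 195.0 → σ = 470 MPa, n = 0.415
  gray cast iron: E = 114.7, α = 11.3, σ_y = 205.0 → σ = 333 MPa, n = 0.615
  low-carbon steel: E = 205.0, α = 11.0, σ_y = 313.0 → σ = 580 MPa, n = 0.540
The minimum is bronze at n = 0.415.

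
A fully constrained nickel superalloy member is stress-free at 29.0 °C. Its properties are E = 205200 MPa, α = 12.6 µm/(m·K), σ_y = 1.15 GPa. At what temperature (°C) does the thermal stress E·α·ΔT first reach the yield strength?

E = 205200 MPa = 205.2 GPa.
σ_y = 1.15 GPa = 1150 MPa.
E·α·ΔT = 1150 MPa ⇒ ΔT = 1150 / (205.2×10³ × 12.6×10⁻⁶) = 444.8 K.
T = 29.0 + 444.8 = 473.8 °C.

474 °C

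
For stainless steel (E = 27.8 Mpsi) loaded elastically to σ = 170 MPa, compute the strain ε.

8.87×10⁻⁴

E = 27.8 Mpsi = 191.7 GPa = 191700 MPa.
ε = σ/E = 170 / 191700 = 8.87×10⁻⁴.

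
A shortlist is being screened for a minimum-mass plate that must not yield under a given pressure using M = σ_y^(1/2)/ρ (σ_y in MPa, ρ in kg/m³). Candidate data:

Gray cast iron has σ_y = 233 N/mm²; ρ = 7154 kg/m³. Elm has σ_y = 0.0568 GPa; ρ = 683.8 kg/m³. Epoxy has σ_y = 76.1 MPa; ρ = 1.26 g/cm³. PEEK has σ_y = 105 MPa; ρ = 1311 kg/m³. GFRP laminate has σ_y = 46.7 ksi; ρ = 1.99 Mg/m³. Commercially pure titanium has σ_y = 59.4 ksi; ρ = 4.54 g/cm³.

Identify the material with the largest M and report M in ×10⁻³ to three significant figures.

Normalizing units and computing the index:
  gray cast iron: σ_y = 233.0 MPa, ρ = 7154 kg/m³
  elm: σ_y = 56.80 MPa, ρ = 683.8 kg/m³
  epoxy: σ_y = 76.10 MPa, ρ = 1260 kg/m³
  PEEK: σ_y = 105.0 MPa, ρ = 1311 kg/m³
  GFRP laminate: σ_y = 322.0 MPa, ρ = 1990 kg/m³
  commercially pure titanium: σ_y = 409.5 MPa, ρ = 4540 kg/m³
  elm: M = 11.0×10⁻³
  GFRP laminate: M = 9.02×10⁻³
  PEEK: M = 7.82×10⁻³
  epoxy: M = 6.92×10⁻³
  commercially pure titanium: M = 4.46×10⁻³
  gray cast iron: M = 2.13×10⁻³
Elm has the largest M.

elm, M = 11.0×10⁻³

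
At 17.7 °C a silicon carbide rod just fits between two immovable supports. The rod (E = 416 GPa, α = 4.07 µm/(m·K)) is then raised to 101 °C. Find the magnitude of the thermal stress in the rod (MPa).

ΔT = 83.30 K. Constrained thermal stress σ = E·α·ΔT = 416.0×10³ MPa × 4.07×10⁻⁶ × 83.30 = 141 MPa (compressive).

141 MPa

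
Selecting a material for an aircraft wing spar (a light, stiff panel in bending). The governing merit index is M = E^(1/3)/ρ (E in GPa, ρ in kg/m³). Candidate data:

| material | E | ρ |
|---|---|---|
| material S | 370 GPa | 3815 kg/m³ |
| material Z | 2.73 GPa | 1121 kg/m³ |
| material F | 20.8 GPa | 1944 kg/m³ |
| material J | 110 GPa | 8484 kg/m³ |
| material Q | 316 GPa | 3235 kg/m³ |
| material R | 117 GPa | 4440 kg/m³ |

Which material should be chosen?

material Q

Per-candidate index values:
  material Q: M = 2.11×10⁻³
  material S: M = 1.88×10⁻³
  material F: M = 1.41×10⁻³
  material Z: M = 1.25×10⁻³
  material R: M = 1.10×10⁻³
  material J: M = 0.565×10⁻³
Material Q ranks first.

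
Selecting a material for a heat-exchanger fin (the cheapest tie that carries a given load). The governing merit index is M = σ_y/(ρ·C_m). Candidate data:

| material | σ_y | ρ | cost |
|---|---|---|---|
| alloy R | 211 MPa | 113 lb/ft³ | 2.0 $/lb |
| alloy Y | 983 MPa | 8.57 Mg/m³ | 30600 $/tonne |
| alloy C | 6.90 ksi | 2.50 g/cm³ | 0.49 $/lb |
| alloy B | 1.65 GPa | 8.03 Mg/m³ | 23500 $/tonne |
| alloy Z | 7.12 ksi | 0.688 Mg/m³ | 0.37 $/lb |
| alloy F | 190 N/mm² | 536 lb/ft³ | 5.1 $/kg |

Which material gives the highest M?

alloy Z

After converting to SI:
  alloy R: σ_y = 211.0 MPa, ρ = 1810 kg/m³, cost = 4.409 $/kg
  alloy Y: σ_y = 983.0 MPa, ρ = 8570 kg/m³, cost = 30.60 $/kg
  alloy C: σ_y = 47.57 MPa, ρ = 2500 kg/m³, cost = 1.080 $/kg
  alloy B: σ_y = 1650 MPa, ρ = 8030 kg/m³, cost = 23.50 $/kg
  alloy Z: σ_y = 49.09 MPa, ρ = 688.0 kg/m³, cost = 0.8157 $/kg
  alloy F: σ_y = 190.0 MPa, ρ = 8586 kg/m³, cost = 5.100 $/kg
  alloy Z: M = 87.5 kN·m per $
  alloy R: M = 26.4 kN·m per $
  alloy C: M = 17.6 kN·m per $
  alloy B: M = 8.74 kN·m per $
  alloy F: M = 4.34 kN·m per $
  alloy Y: M = 3.75 kN·m per $
Highest index: alloy Z.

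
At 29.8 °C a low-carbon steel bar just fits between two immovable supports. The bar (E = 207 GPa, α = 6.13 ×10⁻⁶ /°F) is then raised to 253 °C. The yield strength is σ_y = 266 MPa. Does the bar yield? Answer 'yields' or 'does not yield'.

yields

α = 6.13×10⁻⁶/°F × 9/5 = 11.0×10⁻⁶/K.
ΔT = 223.2 K. Constrained thermal stress σ = E·α·ΔT = 207.0×10³ MPa × 11.0×10⁻⁶ × 223.2 = 510 MPa (compressive).
Compare to σ_y = 266 MPa: σ ≥ σ_y, so it yields.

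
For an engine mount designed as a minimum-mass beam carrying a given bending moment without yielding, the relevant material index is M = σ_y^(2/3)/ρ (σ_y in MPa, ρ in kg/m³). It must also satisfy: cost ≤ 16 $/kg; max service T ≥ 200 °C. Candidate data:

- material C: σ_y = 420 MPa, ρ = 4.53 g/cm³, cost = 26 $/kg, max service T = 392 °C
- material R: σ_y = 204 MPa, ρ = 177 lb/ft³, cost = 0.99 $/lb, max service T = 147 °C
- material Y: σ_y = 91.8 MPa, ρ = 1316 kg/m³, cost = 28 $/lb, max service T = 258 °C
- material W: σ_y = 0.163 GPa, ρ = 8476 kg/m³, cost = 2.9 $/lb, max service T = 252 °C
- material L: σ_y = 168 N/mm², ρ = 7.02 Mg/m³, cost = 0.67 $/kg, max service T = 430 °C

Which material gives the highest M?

material L

Screen on constraints: cost ≤ 16 $/kg; max service T ≥ 200 °C. Survivors: material W, material L.
Convert each candidate to consistent units, then evaluate M:
  material W: σ_y = 163.0 MPa, ρ = 8476 kg/m³
  material L: σ_y = 168.0 MPa, ρ = 7020 kg/m³
  material L: M = 4.34×10⁻³
  material W: M = 3.52×10⁻³
Material L has the largest M.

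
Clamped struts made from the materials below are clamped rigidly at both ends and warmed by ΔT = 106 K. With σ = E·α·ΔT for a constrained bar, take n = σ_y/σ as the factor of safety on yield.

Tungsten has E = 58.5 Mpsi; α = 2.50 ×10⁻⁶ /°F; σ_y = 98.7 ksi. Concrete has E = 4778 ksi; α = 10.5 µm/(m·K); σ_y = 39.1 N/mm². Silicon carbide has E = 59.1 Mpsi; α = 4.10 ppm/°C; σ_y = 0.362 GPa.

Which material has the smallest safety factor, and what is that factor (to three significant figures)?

Per material, after unit conversion:
  tungsten: E = 403.3, α = 4.50, σ_y = 680.5 → σ = 192 MPa, n = 3.54
  concrete: E = 32.94, α = 10.5, σ_y = 39.10 → σ = 36.7 MPa, n = 1.07
  silicon carbide: E = 407.5, α = 4.10, σ_y = 362.0 → σ = 177 MPa, n = 2.04
Smallest n: concrete with n = 1.07.

concrete, n = 1.07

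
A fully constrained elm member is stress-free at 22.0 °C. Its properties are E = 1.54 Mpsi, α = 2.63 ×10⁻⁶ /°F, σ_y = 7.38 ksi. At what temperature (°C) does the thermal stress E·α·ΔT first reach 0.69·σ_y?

E = 1.54 Mpsi = 10.62 GPa.
α = 2.63×10⁻⁶/°F × 9/5 = 4.73×10⁻⁶/K.
σ_y = 7.38 ksi = 50.88 MPa.
E·α·ΔT = 35.11 MPa ⇒ ΔT = 35.11 / (10.62×10³ × 4.73×10⁻⁶) = 698.5 K.
T = 22.0 + 698.5 = 720.5 °C.

720 °C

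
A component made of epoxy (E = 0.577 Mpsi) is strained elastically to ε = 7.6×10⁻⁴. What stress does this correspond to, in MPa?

E = 0.577 Mpsi = 3.978 GPa.
σ = E·ε = 3978 MPa × 7.6×10⁻⁴ = 3.02 MPa.

3.02 MPa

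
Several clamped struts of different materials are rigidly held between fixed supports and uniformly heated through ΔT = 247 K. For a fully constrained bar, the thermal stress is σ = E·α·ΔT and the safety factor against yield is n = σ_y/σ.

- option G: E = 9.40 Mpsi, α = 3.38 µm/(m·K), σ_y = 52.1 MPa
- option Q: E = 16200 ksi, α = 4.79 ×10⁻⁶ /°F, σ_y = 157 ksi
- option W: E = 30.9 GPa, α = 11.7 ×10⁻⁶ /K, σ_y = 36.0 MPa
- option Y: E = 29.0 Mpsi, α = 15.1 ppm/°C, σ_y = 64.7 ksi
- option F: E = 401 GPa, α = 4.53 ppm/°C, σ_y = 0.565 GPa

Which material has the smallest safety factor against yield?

option W

Per material, after unit conversion:
  option G: E = 64.81, α = 3.38, σ_y = 52.10 → σ = 54.1 MPa, n = 0.963
  option Q: E = 111.7, α = 8.62, σ_y = 1082 → σ = 238 MPa, n = 4.55
  option W: E = 30.90, α = 11.7, σ_y = 36.00 → σ = 89.3 MPa, n = 0.403
  option Y: E = 199.9, α = 15.1, σ_y = 446.1 → σ = 746 MPa, n = 0.598
  option F: E = 401.0, α = 4.53, σ_y = 565.0 → σ = 449 MPa, n = 1.26
The minimum is option W at n = 0.403.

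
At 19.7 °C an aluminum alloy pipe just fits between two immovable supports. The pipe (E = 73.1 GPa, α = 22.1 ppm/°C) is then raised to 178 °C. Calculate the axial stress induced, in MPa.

256 MPa

ΔT = 158.3 K. Constrained thermal stress σ = E·α·ΔT = 73.10×10³ MPa × 22.1×10⁻⁶ × 158.3 = 256 MPa (compressive).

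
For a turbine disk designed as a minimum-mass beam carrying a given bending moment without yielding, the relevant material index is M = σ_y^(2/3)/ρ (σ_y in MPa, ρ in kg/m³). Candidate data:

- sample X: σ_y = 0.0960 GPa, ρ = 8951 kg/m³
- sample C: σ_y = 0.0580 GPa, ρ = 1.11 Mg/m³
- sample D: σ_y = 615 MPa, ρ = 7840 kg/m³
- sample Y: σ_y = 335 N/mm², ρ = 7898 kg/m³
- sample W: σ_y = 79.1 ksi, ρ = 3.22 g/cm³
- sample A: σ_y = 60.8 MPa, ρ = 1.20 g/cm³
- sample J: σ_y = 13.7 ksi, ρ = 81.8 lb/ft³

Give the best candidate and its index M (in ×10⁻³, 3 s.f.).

sample W, M = 20.7×10⁻³

Normalizing units and computing the index:
  sample X: σ_y = 96.00 MPa, ρ = 8951 kg/m³
  sample C: σ_y = 58.00 MPa, ρ = 1110 kg/m³
  sample D: σ_y = 615.0 MPa, ρ = 7840 kg/m³
  sample Y: σ_y = 335.0 MPa, ρ = 7898 kg/m³
  sample W: σ_y = 545.4 MPa, ρ = 3220 kg/m³
  sample A: σ_y = 60.80 MPa, ρ = 1200 kg/m³
  sample J: σ_y = 94.46 MPa, ρ = 1310 kg/m³
  sample W: M = 20.7×10⁻³
  sample J: M = 15.8×10⁻³
  sample C: M = 13.5×10⁻³
  sample A: M = 12.9×10⁻³
  sample D: M = 9.22×10⁻³
  sample Y: M = 6.11×10⁻³
  sample X: M = 2.34×10⁻³
The maximum is for sample W.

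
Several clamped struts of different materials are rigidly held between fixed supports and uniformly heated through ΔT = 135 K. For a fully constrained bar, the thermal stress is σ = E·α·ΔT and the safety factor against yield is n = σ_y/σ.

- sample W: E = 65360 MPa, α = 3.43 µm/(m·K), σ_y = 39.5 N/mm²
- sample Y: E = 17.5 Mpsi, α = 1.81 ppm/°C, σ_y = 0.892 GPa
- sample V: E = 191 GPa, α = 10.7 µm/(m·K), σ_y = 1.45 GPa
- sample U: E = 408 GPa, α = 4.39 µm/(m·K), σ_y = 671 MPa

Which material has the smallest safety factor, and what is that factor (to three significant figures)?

Per material, after unit conversion:
  sample W: E = 65.36, α = 3.43, σ_y = 39.50 → σ = 30.3 MPa, n = 1.31
  sample Y: E = 120.7, α = 1.81, σ_y = 892.0 → σ = 29.5 MPa, n = 30.3
  sample V: E = 191.0, α = 10.7, σ_y = 1450 → σ = 276 MPa, n = 5.26
  sample U: E = 408.0, α = 4.39, σ_y = 671.0 → σ = 242 MPa, n = 2.78
Smallest n: sample W with n = 1.31.

sample W, n = 1.31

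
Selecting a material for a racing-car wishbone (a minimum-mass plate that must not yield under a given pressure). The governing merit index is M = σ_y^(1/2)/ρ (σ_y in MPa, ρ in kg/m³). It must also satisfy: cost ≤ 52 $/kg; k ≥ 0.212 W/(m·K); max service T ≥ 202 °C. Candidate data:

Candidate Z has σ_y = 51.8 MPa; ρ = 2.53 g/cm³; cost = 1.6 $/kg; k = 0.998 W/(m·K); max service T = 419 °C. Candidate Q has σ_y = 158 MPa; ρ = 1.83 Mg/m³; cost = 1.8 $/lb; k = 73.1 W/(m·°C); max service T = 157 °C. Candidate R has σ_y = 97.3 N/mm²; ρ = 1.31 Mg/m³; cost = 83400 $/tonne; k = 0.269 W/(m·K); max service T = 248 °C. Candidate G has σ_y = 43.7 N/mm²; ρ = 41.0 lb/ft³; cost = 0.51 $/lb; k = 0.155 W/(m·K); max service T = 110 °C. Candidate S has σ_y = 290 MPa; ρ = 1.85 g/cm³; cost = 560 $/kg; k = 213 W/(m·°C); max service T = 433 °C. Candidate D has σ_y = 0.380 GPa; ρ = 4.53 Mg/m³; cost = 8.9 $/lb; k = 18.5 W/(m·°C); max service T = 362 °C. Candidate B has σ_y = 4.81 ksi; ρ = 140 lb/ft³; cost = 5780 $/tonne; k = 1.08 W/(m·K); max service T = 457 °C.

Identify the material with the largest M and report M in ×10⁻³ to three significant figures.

candidate D, M = 4.30×10⁻³

Screen on constraints: cost ≤ 52 $/kg; k ≥ 0.212 W/(m·K); max service T ≥ 202 °C. Survivors: candidate Z, candidate D, candidate B.
Putting every candidate on a common basis:
  candidate Z: σ_y = 51.80 MPa, ρ = 2530 kg/m³
  candidate D: σ_y = 380.0 MPa, ρ = 4530 kg/m³
  candidate B: σ_y = 33.16 MPa, ρ = 2243 kg/m³
  candidate D: M = 4.30×10⁻³
  candidate Z: M = 2.84×10⁻³
  candidate B: M = 2.57×10⁻³
The maximum is for candidate D.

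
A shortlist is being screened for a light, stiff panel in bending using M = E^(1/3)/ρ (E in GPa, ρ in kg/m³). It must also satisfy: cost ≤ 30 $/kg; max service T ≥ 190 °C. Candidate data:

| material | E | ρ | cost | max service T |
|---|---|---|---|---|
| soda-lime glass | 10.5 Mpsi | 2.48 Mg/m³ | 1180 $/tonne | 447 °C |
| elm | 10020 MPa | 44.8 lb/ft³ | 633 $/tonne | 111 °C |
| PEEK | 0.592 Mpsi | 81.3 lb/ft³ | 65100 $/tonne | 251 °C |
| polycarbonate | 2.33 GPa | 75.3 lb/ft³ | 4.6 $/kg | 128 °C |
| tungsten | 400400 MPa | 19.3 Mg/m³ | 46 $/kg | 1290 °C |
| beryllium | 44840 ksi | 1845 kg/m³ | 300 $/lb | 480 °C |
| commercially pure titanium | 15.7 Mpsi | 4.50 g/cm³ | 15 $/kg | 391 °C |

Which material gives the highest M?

soda-lime glass

Screen on constraints: cost ≤ 30 $/kg; max service T ≥ 190 °C. Survivors: soda-lime glass, commercially pure titanium.
After converting to SI:
  soda-lime glass: E = 72.39 GPa, ρ = 2480 kg/m³
  commercially pure titanium: E = 108.2 GPa, ρ = 4500 kg/m³
  soda-lime glass: M = 1.68×10⁻³
  commercially pure titanium: M = 1.06×10⁻³
Soda-lime glass has the largest M.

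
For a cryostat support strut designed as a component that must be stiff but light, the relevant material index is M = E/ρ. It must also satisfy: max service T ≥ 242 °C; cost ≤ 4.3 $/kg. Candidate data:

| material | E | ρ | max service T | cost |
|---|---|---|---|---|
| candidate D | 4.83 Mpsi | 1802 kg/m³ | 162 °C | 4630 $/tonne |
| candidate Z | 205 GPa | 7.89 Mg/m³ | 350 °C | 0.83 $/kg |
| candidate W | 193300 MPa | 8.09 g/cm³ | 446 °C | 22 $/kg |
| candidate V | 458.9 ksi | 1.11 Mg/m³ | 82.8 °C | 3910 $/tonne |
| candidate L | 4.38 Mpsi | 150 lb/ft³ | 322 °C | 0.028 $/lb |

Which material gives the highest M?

Screen on constraints: max service T ≥ 242 °C; cost ≤ 4.3 $/kg. Survivors: candidate Z, candidate L.
Convert each candidate to consistent units, then evaluate M:
  candidate Z: E = 205.0 GPa, ρ = 7890 kg/m³
  candidate L: E = 30.20 GPa, ρ = 2403 kg/m³
  candidate Z: M = 26.0 MN·m/kg
  candidate L: M = 12.6 MN·m/kg
Highest index: candidate Z.

candidate Z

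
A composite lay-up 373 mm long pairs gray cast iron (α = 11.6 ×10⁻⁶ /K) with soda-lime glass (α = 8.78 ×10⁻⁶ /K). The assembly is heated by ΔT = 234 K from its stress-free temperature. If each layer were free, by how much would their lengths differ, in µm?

246 µm

Δα = |11.6 − 8.78|×10⁻⁶/K = 2.82×10⁻⁶/K.
ΔL_mismatch = Δα·L·ΔT = 2.82×10⁻⁶ × 373.0 mm × 234.0 K = 246 µm.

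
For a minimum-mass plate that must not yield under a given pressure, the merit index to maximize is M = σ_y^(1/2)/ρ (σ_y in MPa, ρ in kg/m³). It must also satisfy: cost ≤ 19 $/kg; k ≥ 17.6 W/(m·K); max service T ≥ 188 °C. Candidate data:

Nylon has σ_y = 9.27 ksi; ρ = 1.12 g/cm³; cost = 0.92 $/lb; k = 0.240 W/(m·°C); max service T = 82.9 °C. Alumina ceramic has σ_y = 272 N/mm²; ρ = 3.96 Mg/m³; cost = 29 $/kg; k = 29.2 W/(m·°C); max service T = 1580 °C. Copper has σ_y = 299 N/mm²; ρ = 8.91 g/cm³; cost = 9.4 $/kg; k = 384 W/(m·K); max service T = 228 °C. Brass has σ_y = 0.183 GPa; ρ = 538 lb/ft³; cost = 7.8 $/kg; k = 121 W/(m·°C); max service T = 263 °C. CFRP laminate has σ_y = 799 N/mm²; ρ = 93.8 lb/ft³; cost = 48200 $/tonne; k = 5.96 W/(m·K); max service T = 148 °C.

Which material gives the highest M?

Screen on constraints: cost ≤ 19 $/kg; k ≥ 17.6 W/(m·K); max service T ≥ 188 °C. Survivors: copper, brass.
In SI units:
  copper: σ_y = 299.0 MPa, ρ = 8910 kg/m³
  brass: σ_y = 183.0 MPa, ρ = 8618 kg/m³
  copper: M = 1.94×10⁻³
  brass: M = 1.57×10⁻³
The maximum is for copper.

copper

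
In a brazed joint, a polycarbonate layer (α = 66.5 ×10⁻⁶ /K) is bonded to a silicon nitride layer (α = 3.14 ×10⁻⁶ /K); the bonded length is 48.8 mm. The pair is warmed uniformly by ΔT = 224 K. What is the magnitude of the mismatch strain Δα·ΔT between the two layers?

Δα = |66.5 − 3.14|×10⁻⁶/K = 63.4×10⁻⁶/K.
Mismatch strain = Δα·ΔT = 63.4×10⁻⁶ × 224.0 = 0.0142.

0.0142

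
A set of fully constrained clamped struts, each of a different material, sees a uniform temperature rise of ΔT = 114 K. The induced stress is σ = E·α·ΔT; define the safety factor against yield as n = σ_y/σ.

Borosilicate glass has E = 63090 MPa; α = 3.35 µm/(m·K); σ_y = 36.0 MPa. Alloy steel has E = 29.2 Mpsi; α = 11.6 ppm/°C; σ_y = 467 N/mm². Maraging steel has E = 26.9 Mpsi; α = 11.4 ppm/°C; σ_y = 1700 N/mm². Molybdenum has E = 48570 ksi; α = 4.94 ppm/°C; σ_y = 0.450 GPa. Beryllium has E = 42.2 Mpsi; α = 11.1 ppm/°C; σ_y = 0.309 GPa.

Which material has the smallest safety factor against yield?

beryllium

Per material, after unit conversion:
  borosilicate glass: E = 63.09, α = 3.35, σ_y = 36.00 → σ = 24.1 MPa, n = 1.49
  alloy steel: E = 201.3, α = 11.6, σ_y = 467.0 → σ = 266 MPa, n = 1.75
  maraging steel: E = 185.5, α = 11.4, σ_y = 1700 → σ = 241 MPa, n = 7.05
  molybdenum: E = 334.9, α = 4.94, σ_y = 450.0 → σ = 189 MPa, n = 2.39
  beryllium: E = 291.0, α = 11.1, σ_y = 309.0 → σ = 368 MPa, n = 0.839
Smallest n: beryllium with n = 0.839.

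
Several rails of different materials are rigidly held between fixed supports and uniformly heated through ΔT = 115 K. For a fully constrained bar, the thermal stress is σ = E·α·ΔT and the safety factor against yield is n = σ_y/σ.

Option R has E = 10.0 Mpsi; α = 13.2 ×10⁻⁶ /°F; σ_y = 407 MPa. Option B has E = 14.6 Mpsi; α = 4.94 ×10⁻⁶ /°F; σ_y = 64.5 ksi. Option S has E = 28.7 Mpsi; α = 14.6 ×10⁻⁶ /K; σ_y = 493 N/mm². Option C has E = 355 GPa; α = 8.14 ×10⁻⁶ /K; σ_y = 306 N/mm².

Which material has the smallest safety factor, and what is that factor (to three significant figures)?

In consistent units (E in GPa, α in ×10⁻⁶/K, σ_y in MPa):
  option R: E = 68.95, α = 23.8, σ_y = 407.0 → σ = 188 MPa, n = 2.16
  option B: E = 100.7, α = 8.89, σ_y = 444.7 → σ = 103 MPa, n = 4.32
  option S: E = 197.9, α = 14.6, σ_y = 493.0 → σ = 332 MPa, n = 1.48
  option C: E = 355.0, α = 8.14, σ_y = 306.0 → σ = 332 MPa, n = 0.921
Option C has the lowest safety factor, n = 0.921.

option C, n = 0.921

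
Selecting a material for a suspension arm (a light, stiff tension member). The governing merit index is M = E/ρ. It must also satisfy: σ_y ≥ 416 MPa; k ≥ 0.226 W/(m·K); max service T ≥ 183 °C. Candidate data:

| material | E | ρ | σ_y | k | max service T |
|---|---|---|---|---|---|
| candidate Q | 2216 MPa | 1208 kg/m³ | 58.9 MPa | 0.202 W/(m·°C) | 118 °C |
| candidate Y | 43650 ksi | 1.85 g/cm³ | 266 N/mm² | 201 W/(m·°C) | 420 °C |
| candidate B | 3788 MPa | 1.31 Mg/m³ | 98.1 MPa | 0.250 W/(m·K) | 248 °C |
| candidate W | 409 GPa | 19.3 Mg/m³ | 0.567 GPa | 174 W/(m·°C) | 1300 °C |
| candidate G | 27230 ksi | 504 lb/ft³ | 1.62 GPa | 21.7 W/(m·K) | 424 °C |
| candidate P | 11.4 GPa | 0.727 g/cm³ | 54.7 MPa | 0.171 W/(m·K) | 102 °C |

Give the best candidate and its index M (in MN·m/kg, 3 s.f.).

Screen on constraints: σ_y ≥ 416 MPa; k ≥ 0.226 W/(m·K); max service T ≥ 183 °C. Survivors: candidate W, candidate G.
In SI units:
  candidate W: E = 409.0 GPa, ρ = 19300 kg/m³
  candidate G: E = 187.7 GPa, ρ = 8073 kg/m³
  candidate G: M = 23.3 MN·m/kg
  candidate W: M = 21.2 MN·m/kg
Candidate G ranks first.

candidate G, M = 23.3 MN·m/kg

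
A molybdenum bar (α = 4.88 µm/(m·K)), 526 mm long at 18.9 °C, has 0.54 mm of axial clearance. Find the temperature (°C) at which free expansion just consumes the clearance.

229 °C

α·L₀·ΔT = 0.54 mm ⇒ ΔT = 0.54 / (4.88×10⁻⁶ × 526.0) = 210.4 K.
T = 18.9 + 210.4 = 229.3 °C.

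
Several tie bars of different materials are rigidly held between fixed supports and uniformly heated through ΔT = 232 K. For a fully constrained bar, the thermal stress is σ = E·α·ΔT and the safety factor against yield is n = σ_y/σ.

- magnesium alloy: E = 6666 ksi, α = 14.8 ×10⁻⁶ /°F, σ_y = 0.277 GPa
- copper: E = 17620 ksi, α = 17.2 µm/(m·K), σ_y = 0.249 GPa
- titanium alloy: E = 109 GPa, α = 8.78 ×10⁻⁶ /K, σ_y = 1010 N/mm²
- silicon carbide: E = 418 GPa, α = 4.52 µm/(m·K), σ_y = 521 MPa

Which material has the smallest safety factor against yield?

copper

Converting E to GPa, α to ×10⁻⁶/K, σ_y to MPa, then σ and n for each:
  magnesium alloy: E = 45.96, α = 26.6, σ_y = 277.0 → σ = 284 MPa, n = 0.975
  copper: E = 121.5, α = 17.2, σ_y = 249.0 → σ = 485 MPa, n = 0.514
  titanium alloy: E = 109.0, α = 8.78, σ_y = 1010 → σ = 222 MPa, n = 4.55
  silicon carbide: E = 418.0, α = 4.52, σ_y = 521.0 → σ = 438 MPa, n = 1.19
The minimum is copper at n = 0.514.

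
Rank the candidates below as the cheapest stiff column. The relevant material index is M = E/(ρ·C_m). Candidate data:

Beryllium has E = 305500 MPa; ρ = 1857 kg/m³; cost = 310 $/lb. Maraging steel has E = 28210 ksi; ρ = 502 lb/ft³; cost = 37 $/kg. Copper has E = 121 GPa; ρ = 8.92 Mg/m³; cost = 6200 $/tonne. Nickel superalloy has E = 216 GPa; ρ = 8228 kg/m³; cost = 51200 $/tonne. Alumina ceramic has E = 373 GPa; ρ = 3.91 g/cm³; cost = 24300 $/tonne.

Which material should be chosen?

alumina ceramic

Putting every candidate on a common basis:
  beryllium: E = 305.5 GPa, ρ = 1857 kg/m³, cost = 683.4 $/kg
  maraging steel: E = 194.5 GPa, ρ = 8041 kg/m³, cost = 37.00 $/kg
  copper: E = 121.0 GPa, ρ = 8920 kg/m³, cost = 6.200 $/kg
  nickel superalloy: E = 216.0 GPa, ρ = 8228 kg/m³, cost = 51.20 $/kg
  alumina ceramic: E = 373.0 GPa, ρ = 3910 kg/m³, cost = 24.30 $/kg
  alumina ceramic: M = 3.93 MN·m per $
  copper: M = 2.19 MN·m per $
  maraging steel: M = 0.654 MN·m per $
  nickel superalloy: M = 0.513 MN·m per $
  beryllium: M = 0.241 MN·m per $
Alumina ceramic has the largest M.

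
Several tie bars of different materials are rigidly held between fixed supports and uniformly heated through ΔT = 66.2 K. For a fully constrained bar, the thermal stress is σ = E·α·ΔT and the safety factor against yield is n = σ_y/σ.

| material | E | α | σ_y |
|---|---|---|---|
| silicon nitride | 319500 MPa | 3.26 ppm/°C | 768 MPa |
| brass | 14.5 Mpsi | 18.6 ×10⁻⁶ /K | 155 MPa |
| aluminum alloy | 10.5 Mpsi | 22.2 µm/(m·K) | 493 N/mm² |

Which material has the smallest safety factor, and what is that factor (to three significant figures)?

Converting E to GPa, α to ×10⁻⁶/K, σ_y to MPa, then σ and n for each:
  silicon nitride: E = 319.5, α = 3.26, σ_y = 768.0 → σ = 69.0 MPa, n = 11.1
  brass: E = 99.97, α = 18.6, σ_y = 155.0 → σ = 123 MPa, n = 1.26
  aluminum alloy: E = 72.39, α = 22.2, σ_y = 493.0 → σ = 106 MPa, n = 4.63
Brass has the lowest safety factor, n = 1.26.

brass, n = 1.26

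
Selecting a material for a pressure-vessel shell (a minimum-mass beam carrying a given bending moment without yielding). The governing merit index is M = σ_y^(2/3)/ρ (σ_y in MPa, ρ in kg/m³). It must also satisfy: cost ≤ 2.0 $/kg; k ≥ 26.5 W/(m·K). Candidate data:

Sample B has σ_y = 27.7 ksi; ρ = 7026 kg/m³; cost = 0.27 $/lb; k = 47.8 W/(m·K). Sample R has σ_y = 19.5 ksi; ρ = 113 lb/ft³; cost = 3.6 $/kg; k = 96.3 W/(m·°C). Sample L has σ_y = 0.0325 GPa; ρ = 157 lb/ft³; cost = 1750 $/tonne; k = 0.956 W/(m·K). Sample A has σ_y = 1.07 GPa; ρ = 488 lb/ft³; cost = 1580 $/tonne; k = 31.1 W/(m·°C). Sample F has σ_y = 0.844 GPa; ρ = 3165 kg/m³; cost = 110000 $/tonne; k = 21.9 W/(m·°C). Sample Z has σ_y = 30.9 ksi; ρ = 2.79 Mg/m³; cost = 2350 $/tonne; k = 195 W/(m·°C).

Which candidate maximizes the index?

sample A

Screen on constraints: cost ≤ 2.0 $/kg; k ≥ 26.5 W/(m·K). Survivors: sample B, sample A.
In SI units:
  sample B: σ_y = 191.0 MPa, ρ = 7026 kg/m³
  sample A: σ_y = 1070 MPa, ρ = 7817 kg/m³
  sample A: M = 13.4×10⁻³
  sample B: M = 4.72×10⁻³
Highest index: sample A.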